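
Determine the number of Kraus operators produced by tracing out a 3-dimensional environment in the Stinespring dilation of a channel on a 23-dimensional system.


Tracing out the environment in an orthonormal basis {|i>_E} gives Kraus operators K_i = <i|_E U |0>_E.
Number of Kraus operators = dim(H_env) = d_env
= 3

3


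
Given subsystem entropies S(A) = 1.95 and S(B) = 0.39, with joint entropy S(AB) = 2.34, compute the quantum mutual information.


I(A:B) = S(A) + S(B) - S(AB)
= 1.95 + 0.39 - 2.34
= 0.0000

0.0000


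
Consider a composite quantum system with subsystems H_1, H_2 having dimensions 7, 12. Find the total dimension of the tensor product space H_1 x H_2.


dim(H_1 x H_2) = 7 * 12
= 84

84


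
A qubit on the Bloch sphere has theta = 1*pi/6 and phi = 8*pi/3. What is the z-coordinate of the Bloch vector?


theta = 0.5236, phi = 8.3776
r_z = cos(theta) = 0.8660

0.8660


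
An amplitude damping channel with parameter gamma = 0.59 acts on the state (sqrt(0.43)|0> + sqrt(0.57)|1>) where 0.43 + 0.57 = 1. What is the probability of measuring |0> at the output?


For amplitude damping with parameter gamma on state sqrt(a)|0> + sqrt(b)|1>:
alpha^2 = 0.43, beta^2 = 0.57
P(|0>) = alpha^2 + gamma * beta^2
= 0.43 + 0.59 * 0.57
= 0.43 + 0.3363
= 0.7663

0.7663


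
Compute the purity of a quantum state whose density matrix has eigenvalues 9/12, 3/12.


tr(rho^2) = sum of eigenvalues squared
= (9/12)^2 + (3/12)^2
= (81 + 9) / 144
= 90/144
= 0.6250

0.6250


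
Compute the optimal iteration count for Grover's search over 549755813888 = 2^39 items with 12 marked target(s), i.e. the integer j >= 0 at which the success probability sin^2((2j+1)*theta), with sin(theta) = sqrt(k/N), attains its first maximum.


After j Grover iterations the success probability is P(j) = sin^2((2j+1)*theta), where sin(theta) = sqrt(k/N).
N = 2^39 = 549755813888, k = 12
sin(theta) = sqrt(k/N) = 4.672030912e-06
theta = arcsin(sqrt(k/N)) = 4.672030912e-06 rad
P(j) reaches its first maximum when (2j+1)*theta is as close as possible to pi/2, i.e. j = round(pi/(4*theta) - 1/2).
pi/(4*theta) - 1/2 = 168105.8713
(For comparison, the common estimate pi/4 * sqrt(N/k) = 168106.3713; the exact maximiser is used here.)
Optimal iterations = 168106

168106


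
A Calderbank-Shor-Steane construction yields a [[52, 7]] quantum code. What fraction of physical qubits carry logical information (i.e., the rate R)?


Code rate R = k/n
= 7/52
= 0.1346

0.1346


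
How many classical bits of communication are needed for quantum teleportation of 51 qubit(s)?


Quantum teleportation requires 2 classical bits per qubit teleported.
51 qubit(s) -> 2 * 51 = 102 classical bits

102


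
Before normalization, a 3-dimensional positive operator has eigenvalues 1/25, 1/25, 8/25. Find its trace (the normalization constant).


tr(M) = sum of eigenvalues
= 1/25 + 1/25 + 8/25
= 10/25
= 0.4000

0.4000


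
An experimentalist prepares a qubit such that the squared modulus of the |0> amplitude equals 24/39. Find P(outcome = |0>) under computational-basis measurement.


|alpha|^2 = 24/39 = 0.6154
|beta|^2 = 1 - 24/39 = 15/39 = 0.3846
P(|0>) = |alpha|^2 = 0.6154

0.6154


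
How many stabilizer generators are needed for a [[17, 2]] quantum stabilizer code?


For an [[n,k]] stabilizer code:
Number of stabilizer generators = n - k
= 17 - 2
= 15

15


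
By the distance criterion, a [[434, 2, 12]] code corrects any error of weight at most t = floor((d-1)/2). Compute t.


Code parameters: [[434, 2, 12]], distance d = 12.
Number of correctable errors = floor((d-1)/2)
= floor((12 - 1)/2)
= floor(11/2)
= 5

5


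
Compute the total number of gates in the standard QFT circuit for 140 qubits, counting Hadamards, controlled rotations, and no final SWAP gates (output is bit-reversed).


Hadamard gates: 140
Controlled rotations: n*(n-1)/2 = 140*139/2 = 9730
SWAP gates: 0 (omitted)
Total = 140 + 9730
= 9870

9870


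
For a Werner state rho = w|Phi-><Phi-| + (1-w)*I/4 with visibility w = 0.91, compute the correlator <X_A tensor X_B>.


|Phi-> = (|00> - |11>)/sqrt(2)
For the pure Bell state, <X_A X_B> = -1 (Bell-state Pauli correlator).
The maximally-mixed part I/4 has tr(I/4 * P tensor P) = 0 for any traceless Pauli P.
So <X_A X_B>_rho = w * (-1) + (1 - w) * 0
= 0.91 * (-1)
= -0.9100

-0.9100


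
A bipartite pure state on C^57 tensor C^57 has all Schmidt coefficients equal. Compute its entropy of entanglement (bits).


For a maximally entangled state in d x d:
S = log2(d) = log2(57)
= 5.8329

5.8329


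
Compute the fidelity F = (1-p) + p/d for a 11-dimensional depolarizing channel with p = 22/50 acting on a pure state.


F = (1-p) + p/d
= (1 - 0.4400) + 0.4400/11
= 0.5600 + 0.0400
= 0.6000

0.6000


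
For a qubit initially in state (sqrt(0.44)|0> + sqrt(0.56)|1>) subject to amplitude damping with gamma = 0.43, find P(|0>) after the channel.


For amplitude damping with parameter gamma on state sqrt(a)|0> + sqrt(b)|1>:
alpha^2 = 0.44, beta^2 = 0.56
P(|0>) = alpha^2 + gamma * beta^2
= 0.44 + 0.43 * 0.56
= 0.44 + 0.2408
= 0.6808

0.6808


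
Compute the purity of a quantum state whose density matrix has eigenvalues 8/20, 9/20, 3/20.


tr(rho^2) = sum of eigenvalues squared
= (8/20)^2 + (9/20)^2 + (3/20)^2
= (64 + 81 + 9) / 400
= 154/400
= 0.3850

0.3850


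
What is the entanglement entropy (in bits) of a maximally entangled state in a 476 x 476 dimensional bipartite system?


For a maximally entangled state in d x d:
S = log2(d) = log2(476)
= 8.8948

8.8948


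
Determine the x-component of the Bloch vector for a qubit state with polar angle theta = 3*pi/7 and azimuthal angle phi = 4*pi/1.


theta = 1.3464, phi = 12.5664
r_x = sin(theta)*cos(phi) = 0.9749 * 1.0000
r_x = 0.9749

0.9749


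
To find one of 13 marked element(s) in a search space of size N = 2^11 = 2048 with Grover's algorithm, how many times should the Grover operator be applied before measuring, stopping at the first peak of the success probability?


After j Grover iterations the success probability is P(j) = sin^2((2j+1)*theta), where sin(theta) = sqrt(k/N).
N = 2^11 = 2048, k = 13
sin(theta) = sqrt(k/N) = 0.0796721799
theta = arcsin(sqrt(k/N)) = 0.07975671018 rad
P(j) reaches its first maximum when (2j+1)*theta is as close as possible to pi/2, i.e. j = round(pi/(4*theta) - 1/2).
pi/(4*theta) - 1/2 = 9.3474
(For comparison, the common estimate pi/4 * sqrt(N/k) = 9.8579; the exact maximiser is used here.)
Optimal iterations = 9

9


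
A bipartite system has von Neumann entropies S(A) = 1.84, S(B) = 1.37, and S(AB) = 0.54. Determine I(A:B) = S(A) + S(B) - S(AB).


I(A:B) = S(A) + S(B) - S(AB)
= 1.84 + 1.37 - 0.54
= 2.6700

2.6700


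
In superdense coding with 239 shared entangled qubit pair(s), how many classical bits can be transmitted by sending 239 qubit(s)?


Superdense coding allows 2 classical bits per shared entangled pair.
239 pair(s) -> 2 * 239 = 478 classical bits

478


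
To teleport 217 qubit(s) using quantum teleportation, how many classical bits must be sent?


Quantum teleportation requires 2 classical bits per qubit teleported.
217 qubit(s) -> 2 * 217 = 434 classical bits

434


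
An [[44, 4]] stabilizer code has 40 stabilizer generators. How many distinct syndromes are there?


Each stabilizer generator gives a binary (+1 or -1) measurement outcome.
With 40 independent generators:
Total syndromes = 2^40
= 1099511627776

1099511627776


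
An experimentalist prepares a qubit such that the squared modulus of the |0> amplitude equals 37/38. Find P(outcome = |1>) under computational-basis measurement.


|alpha|^2 = 37/38 = 0.9737
|beta|^2 = 1 - 37/38 = 1/38 = 0.0263
P(|1>) = |beta|^2 = 0.0263

0.0263


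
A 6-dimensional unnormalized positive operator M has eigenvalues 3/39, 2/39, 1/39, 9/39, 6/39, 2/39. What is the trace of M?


tr(M) = sum of eigenvalues
= 3/39 + 2/39 + 1/39 + 9/39 + 6/39 + 2/39
= 23/39
= 0.5897

0.5897


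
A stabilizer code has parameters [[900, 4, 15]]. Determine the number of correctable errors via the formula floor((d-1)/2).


Code parameters: [[900, 4, 15]], distance d = 15.
Number of correctable errors = floor((d-1)/2)
= floor((15 - 1)/2)
= floor(14/2)
= 7

7


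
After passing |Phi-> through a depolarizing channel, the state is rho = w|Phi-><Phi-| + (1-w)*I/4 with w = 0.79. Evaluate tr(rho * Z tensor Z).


|Phi-> = (|00> - |11>)/sqrt(2)
For the pure Bell state, <Z_A Z_B> = +1 (Bell-state Pauli correlator).
The maximally-mixed part I/4 has tr(I/4 * P tensor P) = 0 for any traceless Pauli P.
So <Z_A Z_B>_rho = w * (+1) + (1 - w) * 0
= 0.79 * (+1)
= 0.7900

0.7900


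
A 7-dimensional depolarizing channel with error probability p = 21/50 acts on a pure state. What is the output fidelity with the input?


F = (1-p) + p/d
= (1 - 0.4200) + 0.4200/7
= 0.5800 + 0.0600
= 0.6400

0.6400


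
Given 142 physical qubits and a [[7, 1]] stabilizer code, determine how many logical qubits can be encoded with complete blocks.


Each code block uses 7 physical qubits for 1 logical qubit(s).
Number of complete blocks = floor(142 / 7) = 20
Logical qubits = 20 * 1
= 20

20


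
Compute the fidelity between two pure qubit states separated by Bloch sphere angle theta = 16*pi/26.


For states separated by angle theta on Bloch sphere:
F = cos^2(theta/2)
theta = 16*pi/26 = 1.9333
theta/2 = 0.9666
cos(theta/2) = 0.5681
F = 0.3227

0.3227


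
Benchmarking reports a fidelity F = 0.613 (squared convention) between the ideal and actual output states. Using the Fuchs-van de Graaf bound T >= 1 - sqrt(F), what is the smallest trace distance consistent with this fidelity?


Fuchs-van de Graaf (squared-fidelity convention): 1 - sqrt(F) <= T <= sqrt(1 - F).
Lower bound: T >= 1 - sqrt(F)
sqrt(F) = sqrt(0.613) = 0.7829
T >= 1 - 0.7829
T >= 0.2171

0.2171


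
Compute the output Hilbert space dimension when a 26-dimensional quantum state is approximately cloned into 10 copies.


Output space = H^(tensor 10) where dim(H) = 26
dim = 26^10
= 676 (after 2 factors)
= 17576 (after 3 factors)
= 456976 (after 4 factors)
= 11881376 (after 5 factors)
= 308915776 (after 6 factors)
= 8031810176 (after 7 factors)
= 208827064576 (after 8 factors)
= 5429503678976 (after 9 factors)
= 141167095653376 (after 10 factors)
= 141167095653376

141167095653376


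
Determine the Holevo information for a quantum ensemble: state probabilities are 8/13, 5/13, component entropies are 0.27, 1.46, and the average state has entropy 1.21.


chi = S(rho) - sum_i p_i * S(rho_i)
Weighted entropy = 8/13 * 0.27 + 5/13 * 1.46
= 0.7277
chi = 1.21 - 0.7277
= 0.4823

0.4823


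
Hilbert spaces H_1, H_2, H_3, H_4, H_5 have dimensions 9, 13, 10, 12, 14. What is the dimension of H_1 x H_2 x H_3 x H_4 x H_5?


dim(H_1 x H_2 x H_3 x H_4 x H_5) = 9 * 13 * 10 * 12 * 14
= 117 * 10 * 12 * 14
= 1170 * 12 * 14
= 14040 * 14
= 196560

196560


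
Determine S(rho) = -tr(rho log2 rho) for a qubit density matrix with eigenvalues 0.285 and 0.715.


S = -p*log2(p) - (1-p)*log2(1-p)
p = 0.2850, 1-p = 0.7150
= -0.2850 * log2(0.2850) - 0.7150 * log2(0.7150)
= -(-0.5161) - (-0.3460)
= 0.8622

0.8622


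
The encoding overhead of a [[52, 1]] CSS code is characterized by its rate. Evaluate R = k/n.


Code rate R = k/n
= 1/52
= 0.0192

0.0192


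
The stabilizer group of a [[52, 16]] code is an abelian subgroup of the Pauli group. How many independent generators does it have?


For an [[n,k]] stabilizer code:
Number of stabilizer generators = n - k
= 52 - 16
= 36

36


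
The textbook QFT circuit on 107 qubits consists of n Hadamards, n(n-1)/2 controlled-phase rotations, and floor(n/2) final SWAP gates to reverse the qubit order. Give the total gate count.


Hadamard gates: 107
Controlled rotations: n*(n-1)/2 = 107*106/2 = 5671
SWAP gates: floor(n/2) = floor(107/2) = 53
Total = 107 + 5671 + 53
= 5831

5831


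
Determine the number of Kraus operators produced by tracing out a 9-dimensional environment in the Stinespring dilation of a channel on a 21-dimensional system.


Tracing out the environment in an orthonormal basis {|i>_E} gives Kraus operators K_i = <i|_E U |0>_E.
Number of Kraus operators = dim(H_env) = d_env
= 9

9


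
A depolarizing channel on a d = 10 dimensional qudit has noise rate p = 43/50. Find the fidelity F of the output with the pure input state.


F = (1-p) + p/d
= (1 - 0.8600) + 0.8600/10
= 0.1400 + 0.0860
= 0.2260

0.2260


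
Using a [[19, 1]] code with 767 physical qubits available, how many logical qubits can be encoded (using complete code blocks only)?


Each code block uses 19 physical qubits for 1 logical qubit(s).
Number of complete blocks = floor(767 / 19) = 40
Logical qubits = 40 * 1
= 40

40


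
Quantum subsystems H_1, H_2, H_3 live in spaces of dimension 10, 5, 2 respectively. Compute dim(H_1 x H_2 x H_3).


dim(H_1 x H_2 x H_3) = 10 * 5 * 2
= 50 * 2
= 100

100


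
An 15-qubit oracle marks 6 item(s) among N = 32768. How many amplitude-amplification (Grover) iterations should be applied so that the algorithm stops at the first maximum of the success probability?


After j Grover iterations the success probability is P(j) = sin^2((2j+1)*theta), where sin(theta) = sqrt(k/N).
N = 2^15 = 32768, k = 6
sin(theta) = sqrt(k/N) = 0.01353164693
theta = arcsin(sqrt(k/N)) = 0.01353205992 rad
P(j) reaches its first maximum when (2j+1)*theta is as close as possible to pi/2, i.e. j = round(pi/(4*theta) - 1/2).
pi/(4*theta) - 1/2 = 57.5398
(For comparison, the common estimate pi/4 * sqrt(N/k) = 58.0416; the exact maximiser is used here.)
Optimal iterations = 58

58


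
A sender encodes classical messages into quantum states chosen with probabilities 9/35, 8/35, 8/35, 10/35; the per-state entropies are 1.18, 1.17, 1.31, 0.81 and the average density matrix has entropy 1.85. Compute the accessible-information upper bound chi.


chi = S(rho) - sum_i p_i * S(rho_i)
Weighted entropy = 9/35 * 1.18 + 8/35 * 1.17 + 8/35 * 1.31 + 10/35 * 0.81
= 1.1017
chi = 1.85 - 1.1017
= 0.7483

0.7483


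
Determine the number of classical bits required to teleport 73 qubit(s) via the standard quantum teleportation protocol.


Quantum teleportation requires 2 classical bits per qubit teleported.
73 qubit(s) -> 2 * 73 = 146 classical bits

146


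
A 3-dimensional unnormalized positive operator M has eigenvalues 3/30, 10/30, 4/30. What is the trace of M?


tr(M) = sum of eigenvalues
= 3/30 + 10/30 + 4/30
= 17/30
= 0.5667

0.5667


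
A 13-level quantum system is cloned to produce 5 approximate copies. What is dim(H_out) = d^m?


Output space = H^(tensor 5) where dim(H) = 13
dim = 13^5
= 169 (after 2 factors)
= 2197 (after 3 factors)
= 28561 (after 4 factors)
= 371293 (after 5 factors)
= 371293

371293


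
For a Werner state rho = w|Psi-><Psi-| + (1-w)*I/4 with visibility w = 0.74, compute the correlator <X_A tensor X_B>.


|Psi-> = (|01> - |10>)/sqrt(2)
For the pure Bell state, <X_A X_B> = -1 (Bell-state Pauli correlator).
The maximally-mixed part I/4 has tr(I/4 * P tensor P) = 0 for any traceless Pauli P.
So <X_A X_B>_rho = w * (-1) + (1 - w) * 0
= 0.74 * (-1)
= -0.7400

-0.7400


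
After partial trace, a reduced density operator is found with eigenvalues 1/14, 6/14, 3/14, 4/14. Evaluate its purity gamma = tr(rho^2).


tr(rho^2) = sum of eigenvalues squared
= (1/14)^2 + (6/14)^2 + (3/14)^2 + (4/14)^2
= (1 + 36 + 9 + 16) / 196
= 62/196
= 0.3163

0.3163


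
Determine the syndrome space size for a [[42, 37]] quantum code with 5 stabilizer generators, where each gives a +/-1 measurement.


Each stabilizer generator gives a binary (+1 or -1) measurement outcome.
With 5 independent generators:
Total syndromes = 2^5
= 32

32


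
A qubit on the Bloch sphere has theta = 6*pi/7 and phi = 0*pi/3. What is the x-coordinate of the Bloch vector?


theta = 2.6928, phi = 0.0000
r_x = sin(theta)*cos(phi) = 0.4339 * 1.0000
r_x = 0.4339

0.4339


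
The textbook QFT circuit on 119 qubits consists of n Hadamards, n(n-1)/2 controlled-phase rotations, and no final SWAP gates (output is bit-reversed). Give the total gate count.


Hadamard gates: 119
Controlled rotations: n*(n-1)/2 = 119*118/2 = 7021
SWAP gates: 0 (omitted)
Total = 119 + 7021
= 7140

7140


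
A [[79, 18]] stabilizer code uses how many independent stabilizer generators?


For an [[n,k]] stabilizer code:
Number of stabilizer generators = n - k
= 79 - 18
= 61

61


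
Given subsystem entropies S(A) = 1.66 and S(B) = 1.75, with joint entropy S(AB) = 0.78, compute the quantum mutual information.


I(A:B) = S(A) + S(B) - S(AB)
= 1.66 + 1.75 - 0.78
= 2.6300

2.6300


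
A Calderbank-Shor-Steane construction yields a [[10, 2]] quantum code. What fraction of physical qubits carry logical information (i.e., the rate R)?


Code rate R = k/n
= 2/10
= 0.2000

0.2000


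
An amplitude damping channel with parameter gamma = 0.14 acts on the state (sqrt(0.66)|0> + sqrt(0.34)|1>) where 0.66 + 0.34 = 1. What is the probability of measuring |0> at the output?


For amplitude damping with parameter gamma on state sqrt(a)|0> + sqrt(b)|1>:
alpha^2 = 0.66, beta^2 = 0.34
P(|0>) = alpha^2 + gamma * beta^2
= 0.66 + 0.14 * 0.34
= 0.66 + 0.0476
= 0.7076

0.7076


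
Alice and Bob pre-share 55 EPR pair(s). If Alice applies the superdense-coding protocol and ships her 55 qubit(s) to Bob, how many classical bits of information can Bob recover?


Superdense coding allows 2 classical bits per shared entangled pair.
55 pair(s) -> 2 * 55 = 110 classical bits

110


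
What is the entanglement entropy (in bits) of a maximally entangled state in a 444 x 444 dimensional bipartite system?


For a maximally entangled state in d x d:
S = log2(d) = log2(444)
= 8.7944

8.7944


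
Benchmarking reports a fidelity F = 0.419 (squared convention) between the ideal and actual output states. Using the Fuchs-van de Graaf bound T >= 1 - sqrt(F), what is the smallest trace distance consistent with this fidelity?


Fuchs-van de Graaf (squared-fidelity convention): 1 - sqrt(F) <= T <= sqrt(1 - F).
Lower bound: T >= 1 - sqrt(F)
sqrt(F) = sqrt(0.419) = 0.6473
T >= 1 - 0.6473
T >= 0.3527

0.3527


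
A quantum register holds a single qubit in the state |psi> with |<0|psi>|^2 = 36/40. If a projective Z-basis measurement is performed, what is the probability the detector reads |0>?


|alpha|^2 = 36/40 = 0.9000
|beta|^2 = 1 - 36/40 = 4/40 = 0.1000
P(|0>) = |alpha|^2 = 0.9000

0.9000


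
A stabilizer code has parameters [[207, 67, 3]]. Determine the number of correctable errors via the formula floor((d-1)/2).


Code parameters: [[207, 67, 3]], distance d = 3.
Number of correctable errors = floor((d-1)/2)
= floor((3 - 1)/2)
= floor(2/2)
= 1

1


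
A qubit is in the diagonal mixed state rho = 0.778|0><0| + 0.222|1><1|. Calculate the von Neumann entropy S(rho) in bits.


S = -p*log2(p) - (1-p)*log2(1-p)
p = 0.7780, 1-p = 0.2220
= -0.7780 * log2(0.7780) - 0.2220 * log2(0.2220)
= -(-0.2818) - (-0.4820)
= 0.7638

0.7638


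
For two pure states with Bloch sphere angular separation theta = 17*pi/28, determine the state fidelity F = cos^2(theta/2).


For states separated by angle theta on Bloch sphere:
F = cos^2(theta/2)
theta = 17*pi/28 = 1.9074
theta/2 = 0.9537
cos(theta/2) = 0.5787
F = 0.3349

0.3349


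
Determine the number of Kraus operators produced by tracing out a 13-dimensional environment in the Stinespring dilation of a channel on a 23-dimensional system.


Tracing out the environment in an orthonormal basis {|i>_E} gives Kraus operators K_i = <i|_E U |0>_E.
Number of Kraus operators = dim(H_env) = d_env
= 13

13


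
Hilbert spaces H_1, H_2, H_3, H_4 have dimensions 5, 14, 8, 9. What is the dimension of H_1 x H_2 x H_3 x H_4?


dim(H_1 x H_2 x H_3 x H_4) = 5 * 14 * 8 * 9
= 70 * 8 * 9
= 560 * 9
= 5040

5040


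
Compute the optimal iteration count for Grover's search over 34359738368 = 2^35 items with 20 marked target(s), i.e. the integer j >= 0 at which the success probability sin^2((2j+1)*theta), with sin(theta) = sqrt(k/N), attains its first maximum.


After j Grover iterations the success probability is P(j) = sin^2((2j+1)*theta), where sin(theta) = sqrt(k/N).
N = 2^35 = 34359738368, k = 20
sin(theta) = sqrt(k/N) = 2.412626389e-05
theta = arcsin(sqrt(k/N)) = 2.412626389e-05 rad
P(j) reaches its first maximum when (2j+1)*theta is as close as possible to pi/2, i.e. j = round(pi/(4*theta) - 1/2).
pi/(4*theta) - 1/2 = 32553.1588
(For comparison, the common estimate pi/4 * sqrt(N/k) = 32553.6588; the exact maximiser is used here.)
Optimal iterations = 32553

32553


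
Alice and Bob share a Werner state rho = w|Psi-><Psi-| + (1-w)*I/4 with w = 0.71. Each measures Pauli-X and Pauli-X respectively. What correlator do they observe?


|Psi-> = (|01> - |10>)/sqrt(2)
For the pure Bell state, <X_A X_B> = -1 (Bell-state Pauli correlator).
The maximally-mixed part I/4 has tr(I/4 * P tensor P) = 0 for any traceless Pauli P.
So <X_A X_B>_rho = w * (-1) + (1 - w) * 0
= 0.71 * (-1)
= -0.7100

-0.7100


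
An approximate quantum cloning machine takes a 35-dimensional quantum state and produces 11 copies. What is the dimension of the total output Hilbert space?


Output space = H^(tensor 11) where dim(H) = 35
dim = 35^11
= 1225 (after 2 factors)
= 42875 (after 3 factors)
= 1500625 (after 4 factors)
= 52521875 (after 5 factors)
= 1838265625 (after 6 factors)
= 64339296875 (after 7 factors)
= 2251875390625 (after 8 factors)
= 78815638671875 (after 9 factors)
= 2758547353515625 (after 10 factors)
= 96549157373046875 (after 11 factors)
= 96549157373046875

96549157373046875


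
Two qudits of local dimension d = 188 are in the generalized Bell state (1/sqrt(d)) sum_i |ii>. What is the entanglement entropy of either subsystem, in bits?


For a maximally entangled state in d x d:
S = log2(d) = log2(188)
= 7.5546

7.5546


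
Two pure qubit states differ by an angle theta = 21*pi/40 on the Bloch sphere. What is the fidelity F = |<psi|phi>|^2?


For states separated by angle theta on Bloch sphere:
F = cos^2(theta/2)
theta = 21*pi/40 = 1.6493
theta/2 = 0.8247
cos(theta/2) = 0.6788
F = 0.4608

0.4608


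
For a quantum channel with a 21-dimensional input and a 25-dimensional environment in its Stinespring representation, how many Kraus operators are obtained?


Tracing out the environment in an orthonormal basis {|i>_E} gives Kraus operators K_i = <i|_E U |0>_E.
Number of Kraus operators = dim(H_env) = d_env
= 25

25


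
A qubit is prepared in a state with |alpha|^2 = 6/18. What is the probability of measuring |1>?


|alpha|^2 = 6/18 = 0.3333
|beta|^2 = 1 - 6/18 = 12/18 = 0.6667
P(|1>) = |beta|^2 = 0.6667

0.6667


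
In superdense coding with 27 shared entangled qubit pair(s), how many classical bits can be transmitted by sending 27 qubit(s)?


Superdense coding allows 2 classical bits per shared entangled pair.
27 pair(s) -> 2 * 27 = 54 classical bits

54


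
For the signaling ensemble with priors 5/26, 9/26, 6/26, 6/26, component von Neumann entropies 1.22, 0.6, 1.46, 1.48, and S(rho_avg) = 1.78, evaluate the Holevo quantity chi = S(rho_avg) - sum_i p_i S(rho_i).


chi = S(rho) - sum_i p_i * S(rho_i)
Weighted entropy = 5/26 * 1.22 + 9/26 * 0.6 + 6/26 * 1.46 + 6/26 * 1.48
= 1.1208
chi = 1.78 - 1.1208
= 0.6592

0.6592


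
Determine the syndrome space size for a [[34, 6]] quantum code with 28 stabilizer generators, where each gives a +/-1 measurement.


Each stabilizer generator gives a binary (+1 or -1) measurement outcome.
With 28 independent generators:
Total syndromes = 2^28
= 268435456

268435456


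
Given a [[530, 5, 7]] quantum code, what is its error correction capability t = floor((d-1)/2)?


Code parameters: [[530, 5, 7]], distance d = 7.
Number of correctable errors = floor((d-1)/2)
= floor((7 - 1)/2)
= floor(6/2)
= 3

3


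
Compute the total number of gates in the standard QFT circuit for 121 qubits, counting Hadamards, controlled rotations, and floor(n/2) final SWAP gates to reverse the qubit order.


Hadamard gates: 121
Controlled rotations: n*(n-1)/2 = 121*120/2 = 7260
SWAP gates: floor(n/2) = floor(121/2) = 60
Total = 121 + 7260 + 60
= 7441

7441


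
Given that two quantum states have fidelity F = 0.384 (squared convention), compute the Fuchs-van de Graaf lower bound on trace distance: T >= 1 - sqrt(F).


Fuchs-van de Graaf (squared-fidelity convention): 1 - sqrt(F) <= T <= sqrt(1 - F).
Lower bound: T >= 1 - sqrt(F)
sqrt(F) = sqrt(0.384) = 0.6197
T >= 1 - 0.6197
T >= 0.3803

0.3803


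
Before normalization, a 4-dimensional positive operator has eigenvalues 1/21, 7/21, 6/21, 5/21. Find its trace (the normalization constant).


tr(M) = sum of eigenvalues
= 1/21 + 7/21 + 6/21 + 5/21
= 19/21
= 0.9048

0.9048


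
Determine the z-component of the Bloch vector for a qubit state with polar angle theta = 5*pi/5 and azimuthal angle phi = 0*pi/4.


theta = 3.1416, phi = 0.0000
r_z = cos(theta) = -1.0000

-1.0000


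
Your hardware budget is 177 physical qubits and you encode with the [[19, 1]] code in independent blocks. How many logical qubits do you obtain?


Each code block uses 19 physical qubits for 1 logical qubit(s).
Number of complete blocks = floor(177 / 19) = 9
Logical qubits = 9 * 1
= 9

9


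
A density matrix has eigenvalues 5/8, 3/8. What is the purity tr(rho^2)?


tr(rho^2) = sum of eigenvalues squared
= (5/8)^2 + (3/8)^2
= (25 + 9) / 64
= 34/64
= 0.5312

0.5312


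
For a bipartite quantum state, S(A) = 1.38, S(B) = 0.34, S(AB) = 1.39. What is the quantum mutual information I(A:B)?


I(A:B) = S(A) + S(B) - S(AB)
= 1.38 + 0.34 - 1.39
= 0.3300

0.3300


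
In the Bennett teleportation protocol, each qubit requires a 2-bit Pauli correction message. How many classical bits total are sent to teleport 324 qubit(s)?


Quantum teleportation requires 2 classical bits per qubit teleported.
324 qubit(s) -> 2 * 324 = 648 classical bits

648


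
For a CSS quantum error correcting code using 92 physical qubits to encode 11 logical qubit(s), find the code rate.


Code rate R = k/n
= 11/92
= 0.1196

0.1196


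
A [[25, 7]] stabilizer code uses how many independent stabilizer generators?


For an [[n,k]] stabilizer code:
Number of stabilizer generators = n - k
= 25 - 7
= 18

18


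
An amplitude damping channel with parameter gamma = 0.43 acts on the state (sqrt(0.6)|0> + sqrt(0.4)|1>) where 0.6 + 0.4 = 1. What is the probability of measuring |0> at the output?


For amplitude damping with parameter gamma on state sqrt(a)|0> + sqrt(b)|1>:
alpha^2 = 0.6, beta^2 = 0.4
P(|0>) = alpha^2 + gamma * beta^2
= 0.6 + 0.43 * 0.4
= 0.6 + 0.1720
= 0.7720

0.7720


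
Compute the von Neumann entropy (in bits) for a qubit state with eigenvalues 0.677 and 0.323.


S = -p*log2(p) - (1-p)*log2(1-p)
p = 0.6770, 1-p = 0.3230
= -0.6770 * log2(0.6770) - 0.3230 * log2(0.3230)
= -(-0.3810) - (-0.5266)
= 0.9076

0.9076


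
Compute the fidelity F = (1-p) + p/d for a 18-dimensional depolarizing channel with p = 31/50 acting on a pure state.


F = (1-p) + p/d
= (1 - 0.6200) + 0.6200/18
= 0.3800 + 0.0344
= 0.4144

0.4144


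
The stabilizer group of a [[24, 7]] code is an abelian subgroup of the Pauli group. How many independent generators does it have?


For an [[n,k]] stabilizer code:
Number of stabilizer generators = n - k
= 24 - 7
= 17

17


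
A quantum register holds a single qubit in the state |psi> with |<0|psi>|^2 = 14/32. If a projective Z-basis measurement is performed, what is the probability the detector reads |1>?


|alpha|^2 = 14/32 = 0.4375
|beta|^2 = 1 - 14/32 = 18/32 = 0.5625
P(|1>) = |beta|^2 = 0.5625

0.5625


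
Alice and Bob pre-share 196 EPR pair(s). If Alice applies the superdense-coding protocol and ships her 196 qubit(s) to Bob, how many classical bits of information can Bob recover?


Superdense coding allows 2 classical bits per shared entangled pair.
196 pair(s) -> 2 * 196 = 392 classical bits

392


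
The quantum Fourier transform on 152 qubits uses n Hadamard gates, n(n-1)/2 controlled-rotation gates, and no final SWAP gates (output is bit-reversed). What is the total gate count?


Hadamard gates: 152
Controlled rotations: n*(n-1)/2 = 152*151/2 = 11476
SWAP gates: 0 (omitted)
Total = 152 + 11476
= 11628

11628


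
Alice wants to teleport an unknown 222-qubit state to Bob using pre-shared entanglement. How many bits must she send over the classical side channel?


Quantum teleportation requires 2 classical bits per qubit teleported.
222 qubit(s) -> 2 * 222 = 444 classical bits

444


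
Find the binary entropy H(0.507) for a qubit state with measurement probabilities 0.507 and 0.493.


S = -p*log2(p) - (1-p)*log2(1-p)
p = 0.5070, 1-p = 0.4930
= -0.5070 * log2(0.5070) - 0.4930 * log2(0.4930)
= -(-0.4968) - (-0.5030)
= 0.9999

0.9999


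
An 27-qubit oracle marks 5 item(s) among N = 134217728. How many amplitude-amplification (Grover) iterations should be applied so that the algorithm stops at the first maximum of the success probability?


After j Grover iterations the success probability is P(j) = sin^2((2j+1)*theta), where sin(theta) = sqrt(k/N).
N = 2^27 = 134217728, k = 5
sin(theta) = sqrt(k/N) = 0.0001930101111
theta = arcsin(sqrt(k/N)) = 0.0001930101123 rad
P(j) reaches its first maximum when (2j+1)*theta is as close as possible to pi/2, i.e. j = round(pi/(4*theta) - 1/2).
pi/(4*theta) - 1/2 = 4068.7073
(For comparison, the common estimate pi/4 * sqrt(N/k) = 4069.2074; the exact maximiser is used here.)
Optimal iterations = 4069

4069


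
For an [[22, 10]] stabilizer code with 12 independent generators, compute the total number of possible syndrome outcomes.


Each stabilizer generator gives a binary (+1 or -1) measurement outcome.
With 12 independent generators:
Total syndromes = 2^12
= 4096

4096


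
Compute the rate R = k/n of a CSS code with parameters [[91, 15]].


Code rate R = k/n
= 15/91
= 0.1648

0.1648


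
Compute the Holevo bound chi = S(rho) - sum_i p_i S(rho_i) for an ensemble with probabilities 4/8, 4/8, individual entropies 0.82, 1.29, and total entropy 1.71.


chi = S(rho) - sum_i p_i * S(rho_i)
Weighted entropy = 4/8 * 0.82 + 4/8 * 1.29
= 1.0550
chi = 1.71 - 1.0550
= 0.6550

0.6550


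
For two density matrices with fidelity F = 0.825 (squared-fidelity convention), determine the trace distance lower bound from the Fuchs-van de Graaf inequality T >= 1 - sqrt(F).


Fuchs-van de Graaf (squared-fidelity convention): 1 - sqrt(F) <= T <= sqrt(1 - F).
Lower bound: T >= 1 - sqrt(F)
sqrt(F) = sqrt(0.825) = 0.9083
T >= 1 - 0.9083
T >= 0.0917

0.0917


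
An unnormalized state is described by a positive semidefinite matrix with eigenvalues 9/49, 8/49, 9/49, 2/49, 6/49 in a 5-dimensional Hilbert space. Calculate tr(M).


tr(M) = sum of eigenvalues
= 9/49 + 8/49 + 9/49 + 2/49 + 6/49
= 34/49
= 0.6939

0.6939


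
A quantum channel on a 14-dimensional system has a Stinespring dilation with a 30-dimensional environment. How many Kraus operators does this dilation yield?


Tracing out the environment in an orthonormal basis {|i>_E} gives Kraus operators K_i = <i|_E U |0>_E.
Number of Kraus operators = dim(H_env) = d_env
= 30

30


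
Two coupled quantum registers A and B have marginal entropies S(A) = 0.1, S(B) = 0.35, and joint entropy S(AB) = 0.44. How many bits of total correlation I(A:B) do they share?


I(A:B) = S(A) + S(B) - S(AB)
= 0.1 + 0.35 - 0.44
= 0.0100

0.0100


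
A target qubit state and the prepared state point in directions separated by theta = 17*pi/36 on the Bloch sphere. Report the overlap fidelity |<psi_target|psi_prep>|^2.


For states separated by angle theta on Bloch sphere:
F = cos^2(theta/2)
theta = 17*pi/36 = 1.4835
theta/2 = 0.7418
cos(theta/2) = 0.7373
F = 0.5436

0.5436


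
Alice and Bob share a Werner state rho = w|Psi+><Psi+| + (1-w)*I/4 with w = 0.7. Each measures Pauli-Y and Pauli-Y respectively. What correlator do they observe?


|Psi+> = (|01> + |10>)/sqrt(2)
For the pure Bell state, <Y_A Y_B> = +1 (Bell-state Pauli correlator).
The maximally-mixed part I/4 has tr(I/4 * P tensor P) = 0 for any traceless Pauli P.
So <Y_A Y_B>_rho = w * (+1) + (1 - w) * 0
= 0.7 * (+1)
= 0.7000

0.7000


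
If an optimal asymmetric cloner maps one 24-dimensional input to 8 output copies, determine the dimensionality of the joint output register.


Output space = H^(tensor 8) where dim(H) = 24
dim = 24^8
= 576 (after 2 factors)
= 13824 (after 3 factors)
= 331776 (after 4 factors)
= 7962624 (after 5 factors)
= 191102976 (after 6 factors)
= 4586471424 (after 7 factors)
= 110075314176 (after 8 factors)
= 110075314176

110075314176


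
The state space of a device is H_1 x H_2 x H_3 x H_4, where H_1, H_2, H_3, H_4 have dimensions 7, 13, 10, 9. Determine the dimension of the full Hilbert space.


dim(H_1 x H_2 x H_3 x H_4) = 7 * 13 * 10 * 9
= 91 * 10 * 9
= 910 * 9
= 8190

8190


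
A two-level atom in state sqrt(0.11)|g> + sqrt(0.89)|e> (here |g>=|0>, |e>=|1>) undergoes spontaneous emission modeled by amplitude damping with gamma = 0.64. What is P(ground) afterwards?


For amplitude damping with parameter gamma on state sqrt(a)|0> + sqrt(b)|1>:
alpha^2 = 0.11, beta^2 = 0.89
P(|0>) = alpha^2 + gamma * beta^2
= 0.11 + 0.64 * 0.89
= 0.11 + 0.5696
= 0.6796

0.6796


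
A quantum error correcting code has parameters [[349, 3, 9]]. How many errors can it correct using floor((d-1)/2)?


Code parameters: [[349, 3, 9]], distance d = 9.
Number of correctable errors = floor((d-1)/2)
= floor((9 - 1)/2)
= floor(8/2)
= 4

4


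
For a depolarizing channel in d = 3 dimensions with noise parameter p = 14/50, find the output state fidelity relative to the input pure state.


F = (1-p) + p/d
= (1 - 0.2800) + 0.2800/3
= 0.7200 + 0.0933
= 0.8133

0.8133


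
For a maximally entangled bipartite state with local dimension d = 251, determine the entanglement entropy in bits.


For a maximally entangled state in d x d:
S = log2(d) = log2(251)
= 7.9715

7.9715


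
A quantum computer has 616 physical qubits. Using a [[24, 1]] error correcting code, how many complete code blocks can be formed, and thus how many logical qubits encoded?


Each code block uses 24 physical qubits for 1 logical qubit(s).
Number of complete blocks = floor(616 / 24) = 25
Logical qubits = 25 * 1
= 25

25


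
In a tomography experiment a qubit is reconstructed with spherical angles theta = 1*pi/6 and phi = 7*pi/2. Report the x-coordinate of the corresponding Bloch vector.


theta = 0.5236, phi = 10.9956
r_x = sin(theta)*cos(phi) = 0.5000 * 0.0000
r_x = 0.0000

0.0000


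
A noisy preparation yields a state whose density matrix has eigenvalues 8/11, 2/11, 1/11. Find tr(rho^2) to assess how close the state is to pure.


tr(rho^2) = sum of eigenvalues squared
= (8/11)^2 + (2/11)^2 + (1/11)^2
= (64 + 4 + 1) / 121
= 69/121
= 0.5702

0.5702


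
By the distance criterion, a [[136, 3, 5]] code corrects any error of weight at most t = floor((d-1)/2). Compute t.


Code parameters: [[136, 3, 5]], distance d = 5.
Number of correctable errors = floor((d-1)/2)
= floor((5 - 1)/2)
= floor(4/2)
= 2

2


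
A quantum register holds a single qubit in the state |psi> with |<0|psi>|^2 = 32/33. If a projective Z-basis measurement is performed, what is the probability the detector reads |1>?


|alpha|^2 = 32/33 = 0.9697
|beta|^2 = 1 - 32/33 = 1/33 = 0.0303
P(|1>) = |beta|^2 = 0.0303

0.0303


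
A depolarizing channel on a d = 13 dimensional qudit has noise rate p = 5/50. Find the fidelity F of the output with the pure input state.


F = (1-p) + p/d
= (1 - 0.1000) + 0.1000/13
= 0.9000 + 0.0077
= 0.9077

0.9077


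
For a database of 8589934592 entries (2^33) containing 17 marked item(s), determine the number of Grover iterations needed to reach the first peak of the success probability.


After j Grover iterations the success probability is P(j) = sin^2((2j+1)*theta), where sin(theta) = sqrt(k/N).
N = 2^33 = 8589934592, k = 17
sin(theta) = sqrt(k/N) = 4.44866325e-05
theta = arcsin(sqrt(k/N)) = 4.448663251e-05 rad
P(j) reaches its first maximum when (2j+1)*theta is as close as possible to pi/2, i.e. j = round(pi/(4*theta) - 1/2).
pi/(4*theta) - 1/2 = 17654.2003
(For comparison, the common estimate pi/4 * sqrt(N/k) = 17654.7003; the exact maximiser is used here.)
Optimal iterations = 17654

17654


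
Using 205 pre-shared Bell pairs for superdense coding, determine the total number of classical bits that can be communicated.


Superdense coding allows 2 classical bits per shared entangled pair.
205 pair(s) -> 2 * 205 = 410 classical bits

410


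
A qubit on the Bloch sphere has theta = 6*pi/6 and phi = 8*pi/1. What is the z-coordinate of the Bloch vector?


theta = 3.1416, phi = 25.1327
r_z = cos(theta) = -1.0000

-1.0000


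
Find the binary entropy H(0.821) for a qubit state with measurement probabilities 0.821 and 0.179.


S = -p*log2(p) - (1-p)*log2(1-p)
p = 0.8210, 1-p = 0.1790
= -0.8210 * log2(0.8210) - 0.1790 * log2(0.1790)
= -(-0.2336) - (-0.4443)
= 0.6779

0.6779


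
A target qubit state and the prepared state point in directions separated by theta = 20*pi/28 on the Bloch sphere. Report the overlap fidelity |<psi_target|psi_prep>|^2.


For states separated by angle theta on Bloch sphere:
F = cos^2(theta/2)
theta = 20*pi/28 = 2.2440
theta/2 = 1.1220
cos(theta/2) = 0.4339
F = 0.1883

0.1883


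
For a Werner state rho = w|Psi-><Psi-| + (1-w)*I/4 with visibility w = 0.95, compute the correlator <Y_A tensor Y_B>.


|Psi-> = (|01> - |10>)/sqrt(2)
For the pure Bell state, <Y_A Y_B> = -1 (Bell-state Pauli correlator).
The maximally-mixed part I/4 has tr(I/4 * P tensor P) = 0 for any traceless Pauli P.
So <Y_A Y_B>_rho = w * (-1) + (1 - w) * 0
= 0.95 * (-1)
= -0.9500

-0.9500


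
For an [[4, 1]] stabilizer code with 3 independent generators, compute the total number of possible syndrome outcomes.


Each stabilizer generator gives a binary (+1 or -1) measurement outcome.
With 3 independent generators:
Total syndromes = 2^3
= 8

8


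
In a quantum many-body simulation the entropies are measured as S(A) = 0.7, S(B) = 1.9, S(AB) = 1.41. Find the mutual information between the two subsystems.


I(A:B) = S(A) + S(B) - S(AB)
= 0.7 + 1.9 - 1.41
= 1.1900

1.1900


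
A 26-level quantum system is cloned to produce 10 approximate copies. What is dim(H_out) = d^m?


Output space = H^(tensor 10) where dim(H) = 26
dim = 26^10
= 676 (after 2 factors)
= 17576 (after 3 factors)
= 456976 (after 4 factors)
= 11881376 (after 5 factors)
= 308915776 (after 6 factors)
= 8031810176 (after 7 factors)
= 208827064576 (after 8 factors)
= 5429503678976 (after 9 factors)
= 141167095653376 (after 10 factors)
= 141167095653376

141167095653376


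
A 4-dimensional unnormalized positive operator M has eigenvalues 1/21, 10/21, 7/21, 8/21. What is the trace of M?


tr(M) = sum of eigenvalues
= 1/21 + 10/21 + 7/21 + 8/21
= 26/21
= 1.2381

1.2381


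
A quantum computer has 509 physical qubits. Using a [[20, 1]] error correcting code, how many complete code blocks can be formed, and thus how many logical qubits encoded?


Each code block uses 20 physical qubits for 1 logical qubit(s).
Number of complete blocks = floor(509 / 20) = 25
Logical qubits = 25 * 1
= 25

25


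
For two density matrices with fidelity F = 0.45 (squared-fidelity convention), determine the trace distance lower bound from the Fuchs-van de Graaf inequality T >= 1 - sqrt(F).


Fuchs-van de Graaf (squared-fidelity convention): 1 - sqrt(F) <= T <= sqrt(1 - F).
Lower bound: T >= 1 - sqrt(F)
sqrt(F) = sqrt(0.45) = 0.6708
T >= 1 - 0.6708
T >= 0.3292

0.3292


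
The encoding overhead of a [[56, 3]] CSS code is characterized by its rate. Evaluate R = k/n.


Code rate R = k/n
= 3/56
= 0.0536

0.0536
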